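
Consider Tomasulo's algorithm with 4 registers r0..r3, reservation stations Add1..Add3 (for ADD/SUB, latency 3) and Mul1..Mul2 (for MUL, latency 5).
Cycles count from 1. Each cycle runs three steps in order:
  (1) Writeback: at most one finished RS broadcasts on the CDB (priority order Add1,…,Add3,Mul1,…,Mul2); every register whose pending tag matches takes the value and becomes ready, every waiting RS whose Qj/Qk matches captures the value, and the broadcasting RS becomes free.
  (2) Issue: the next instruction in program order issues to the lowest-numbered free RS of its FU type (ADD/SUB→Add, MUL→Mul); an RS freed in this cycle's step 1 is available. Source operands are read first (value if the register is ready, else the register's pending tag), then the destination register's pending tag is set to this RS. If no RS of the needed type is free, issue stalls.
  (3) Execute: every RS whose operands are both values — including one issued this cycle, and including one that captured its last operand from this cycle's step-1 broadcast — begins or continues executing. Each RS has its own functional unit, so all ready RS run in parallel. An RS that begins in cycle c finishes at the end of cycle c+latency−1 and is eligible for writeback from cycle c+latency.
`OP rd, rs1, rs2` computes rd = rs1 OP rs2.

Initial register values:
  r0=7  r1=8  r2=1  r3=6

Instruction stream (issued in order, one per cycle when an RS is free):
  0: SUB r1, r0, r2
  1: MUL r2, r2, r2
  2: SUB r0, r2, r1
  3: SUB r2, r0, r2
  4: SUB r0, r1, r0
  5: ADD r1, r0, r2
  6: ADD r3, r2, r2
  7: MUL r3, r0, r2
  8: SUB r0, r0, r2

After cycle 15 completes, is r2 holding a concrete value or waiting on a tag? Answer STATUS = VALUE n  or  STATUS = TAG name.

STATUS = VALUE -6

cycle 1: issue SUB r1<-Add1 // r0:7,r1:Add1,r2:1,r3:6
cycle 2: issue MUL r2<-Mul1 // r0:7,r1:Add1,r2:Mul1,r3:6
cycle 3: issue SUB r0<-Add2 // r0:Add2,r1:Add1,r2:Mul1,r3:6
cycle 4: CDB Add1=6; issue SUB r2<-Add1 // r0:Add2,r1:6,r2:Add1,r3:6
cycle 5: issue SUB r0<-Add3 // r0:Add3,r1:6,r2:Add1,r3:6
cycle 6: stall // r0:Add3,r1:6,r2:Add1,r3:6
cycle 7: CDB Mul1=1; stall // r0:Add3,r1:6,r2:Add1,r3:6
cycle 8: stall // r0:Add3,r1:6,r2:Add1,r3:6
cycle 9: stall // r0:Add3,r1:6,r2:Add1,r3:6
cycle 10: CDB Add2=-5; issue ADD r1<-Add2 // r0:Add3,r1:Add2,r2:Add1,r3:6
cycle 11: stall // r0:Add3,r1:Add2,r2:Add1,r3:6
cycle 12: stall // r0:Add3,r1:Add2,r2:Add1,r3:6
cycle 13: CDB Add1=-6; issue ADD r3<-Add1 // r0:Add3,r1:Add2,r2:-6,r3:Add1
cycle 14: CDB Add3=11; issue MUL r3<-Mul1 // r0:11,r1:Add2,r2:-6,r3:Mul1
cycle 15: issue SUB r0<-Add3 // r0:Add3,r1:Add2,r2:-6,r3:Mul1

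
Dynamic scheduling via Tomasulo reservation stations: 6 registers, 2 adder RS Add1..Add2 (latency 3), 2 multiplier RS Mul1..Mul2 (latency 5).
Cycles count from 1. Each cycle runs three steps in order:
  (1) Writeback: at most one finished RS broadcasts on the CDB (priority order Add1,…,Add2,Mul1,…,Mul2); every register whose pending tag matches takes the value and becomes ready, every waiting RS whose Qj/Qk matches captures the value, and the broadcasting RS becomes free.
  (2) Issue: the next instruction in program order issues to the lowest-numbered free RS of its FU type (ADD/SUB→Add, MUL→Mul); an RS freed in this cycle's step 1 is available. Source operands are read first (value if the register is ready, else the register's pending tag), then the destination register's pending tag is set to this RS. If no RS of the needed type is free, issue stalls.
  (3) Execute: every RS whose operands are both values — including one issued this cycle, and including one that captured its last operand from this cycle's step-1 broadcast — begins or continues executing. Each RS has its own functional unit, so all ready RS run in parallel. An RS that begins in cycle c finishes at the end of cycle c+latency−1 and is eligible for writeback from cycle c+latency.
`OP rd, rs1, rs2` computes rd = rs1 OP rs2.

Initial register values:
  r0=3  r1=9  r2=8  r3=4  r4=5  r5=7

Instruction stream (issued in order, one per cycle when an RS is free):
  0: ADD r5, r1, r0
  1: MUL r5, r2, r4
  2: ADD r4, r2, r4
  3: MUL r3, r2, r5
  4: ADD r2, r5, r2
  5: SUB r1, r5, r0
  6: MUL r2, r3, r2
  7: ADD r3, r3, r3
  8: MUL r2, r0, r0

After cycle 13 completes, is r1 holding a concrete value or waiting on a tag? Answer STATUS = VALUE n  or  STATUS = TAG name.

STATUS = VALUE 37

c1: issue ADD r5<-Add1 | r0:3,r1:9,r2:8,r3:4,r4:5,r5:Add1
c2: issue MUL r5<-Mul1 | r0:3,r1:9,r2:8,r3:4,r4:5,r5:Mul1
c3: issue ADD r4<-Add2 | r0:3,r1:9,r2:8,r3:4,r4:Add2,r5:Mul1
c4: CDB Add1=12; issue MUL r3<-Mul2 | r0:3,r1:9,r2:8,r3:Mul2,r4:Add2,r5:Mul1
c5: issue ADD r2<-Add1 | r0:3,r1:9,r2:Add1,r3:Mul2,r4:Add2,r5:Mul1
c6: CDB Add2=13; issue SUB r1<-Add2 | r0:3,r1:Add2,r2:Add1,r3:Mul2,r4:13,r5:Mul1
c7: CDB Mul1=40; issue MUL r2<-Mul1 | r0:3,r1:Add2,r2:Mul1,r3:Mul2,r4:13,r5:40
c8: stall | r0:3,r1:Add2,r2:Mul1,r3:Mul2,r4:13,r5:40
c9: stall | r0:3,r1:Add2,r2:Mul1,r3:Mul2,r4:13,r5:40
c10: CDB Add1=48; issue ADD r3<-Add1 | r0:3,r1:Add2,r2:Mul1,r3:Add1,r4:13,r5:40
c11: CDB Add2=37; stall | r0:3,r1:37,r2:Mul1,r3:Add1,r4:13,r5:40
c12: CDB Mul2=320; issue MUL r2<-Mul2 | r0:3,r1:37,r2:Mul2,r3:Add1,r4:13,r5:40
c13: - | r0:3,r1:37,r2:Mul2,r3:Add1,r4:13,r5:40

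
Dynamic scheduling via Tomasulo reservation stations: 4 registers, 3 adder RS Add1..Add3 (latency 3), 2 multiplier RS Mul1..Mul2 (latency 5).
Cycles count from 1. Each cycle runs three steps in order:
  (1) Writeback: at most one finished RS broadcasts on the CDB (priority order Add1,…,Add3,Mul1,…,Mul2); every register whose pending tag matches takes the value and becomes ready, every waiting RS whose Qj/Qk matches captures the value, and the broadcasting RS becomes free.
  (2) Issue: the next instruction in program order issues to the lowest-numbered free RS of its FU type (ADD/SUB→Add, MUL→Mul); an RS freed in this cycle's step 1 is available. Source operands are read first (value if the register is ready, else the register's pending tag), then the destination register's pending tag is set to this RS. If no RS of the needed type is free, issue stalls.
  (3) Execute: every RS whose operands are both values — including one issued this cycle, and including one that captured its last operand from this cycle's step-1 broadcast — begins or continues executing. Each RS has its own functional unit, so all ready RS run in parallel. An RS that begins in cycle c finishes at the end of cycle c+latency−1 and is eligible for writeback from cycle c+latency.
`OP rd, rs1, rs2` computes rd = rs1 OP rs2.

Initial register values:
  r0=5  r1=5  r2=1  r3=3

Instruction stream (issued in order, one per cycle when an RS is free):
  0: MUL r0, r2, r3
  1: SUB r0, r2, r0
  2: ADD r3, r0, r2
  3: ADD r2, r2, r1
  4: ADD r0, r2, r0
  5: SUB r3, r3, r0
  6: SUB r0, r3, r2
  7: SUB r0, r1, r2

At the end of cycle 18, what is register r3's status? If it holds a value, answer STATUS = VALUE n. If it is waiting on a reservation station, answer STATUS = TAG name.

STATUS = VALUE -5

cycle 1: issue MUL r0<-Mul1 // r0:Mul1,r1:5,r2:1,r3:3
cycle 2: issue SUB r0<-Add1 // r0:Add1,r1:5,r2:1,r3:3
cycle 3: issue ADD r3<-Add2 // r0:Add1,r1:5,r2:1,r3:Add2
cycle 4: issue ADD r2<-Add3 // r0:Add1,r1:5,r2:Add3,r3:Add2
cycle 5: stall // r0:Add1,r1:5,r2:Add3,r3:Add2
cycle 6: CDB Mul1=3; stall // r0:Add1,r1:5,r2:Add3,r3:Add2
cycle 7: CDB Add3=6; issue ADD r0<-Add3 // r0:Add3,r1:5,r2:6,r3:Add2
cycle 8: stall // r0:Add3,r1:5,r2:6,r3:Add2
cycle 9: CDB Add1=-2; issue SUB r3<-Add1 // r0:Add3,r1:5,r2:6,r3:Add1
cycle 10: stall // r0:Add3,r1:5,r2:6,r3:Add1
cycle 11: stall // r0:Add3,r1:5,r2:6,r3:Add1
cycle 12: CDB Add2=-1; issue SUB r0<-Add2 // r0:Add2,r1:5,r2:6,r3:Add1
cycle 13: CDB Add3=4; issue SUB r0<-Add3 // r0:Add3,r1:5,r2:6,r3:Add1
cycle 14: - // r0:Add3,r1:5,r2:6,r3:Add1
cycle 15: - // r0:Add3,r1:5,r2:6,r3:Add1
cycle 16: CDB Add1=-5 // r0:Add3,r1:5,r2:6,r3:-5
cycle 17: CDB Add3=-1 // r0:-1,r1:5,r2:6,r3:-5
cycle 18: - // r0:-1,r1:5,r2:6,r3:-5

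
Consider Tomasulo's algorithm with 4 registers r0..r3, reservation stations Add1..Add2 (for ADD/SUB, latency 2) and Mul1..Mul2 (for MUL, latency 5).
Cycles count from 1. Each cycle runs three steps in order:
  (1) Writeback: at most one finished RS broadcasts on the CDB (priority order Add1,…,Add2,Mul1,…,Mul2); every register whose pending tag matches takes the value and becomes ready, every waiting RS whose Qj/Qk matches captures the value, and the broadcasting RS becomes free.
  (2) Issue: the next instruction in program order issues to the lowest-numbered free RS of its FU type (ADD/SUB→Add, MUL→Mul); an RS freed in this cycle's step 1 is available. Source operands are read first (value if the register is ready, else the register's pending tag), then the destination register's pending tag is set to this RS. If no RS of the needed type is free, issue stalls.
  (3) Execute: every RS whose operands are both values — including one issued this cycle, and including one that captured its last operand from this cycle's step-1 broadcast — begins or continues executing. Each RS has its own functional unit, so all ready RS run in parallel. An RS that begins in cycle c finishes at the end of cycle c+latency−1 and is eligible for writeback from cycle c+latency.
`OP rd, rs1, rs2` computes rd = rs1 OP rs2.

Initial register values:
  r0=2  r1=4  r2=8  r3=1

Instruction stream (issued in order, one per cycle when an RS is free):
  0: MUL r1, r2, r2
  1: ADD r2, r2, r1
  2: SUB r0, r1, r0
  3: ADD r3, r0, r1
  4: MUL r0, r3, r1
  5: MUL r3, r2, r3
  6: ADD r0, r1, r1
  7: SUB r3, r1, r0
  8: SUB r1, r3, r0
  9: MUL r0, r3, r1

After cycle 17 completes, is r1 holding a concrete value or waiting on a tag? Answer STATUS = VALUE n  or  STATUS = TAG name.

cycle 1: issue MUL r1<-Mul1 // r0:2,r1:Mul1,r2:8,r3:1
cycle 2: issue ADD r2<-Add1 // r0:2,r1:Mul1,r2:Add1,r3:1
cycle 3: issue SUB r0<-Add2 // r0:Add2,r1:Mul1,r2:Add1,r3:1
cycle 4: stall // r0:Add2,r1:Mul1,r2:Add1,r3:1
cycle 5: stall // r0:Add2,r1:Mul1,r2:Add1,r3:1
cycle 6: CDB Mul1=64; stall // r0:Add2,r1:64,r2:Add1,r3:1
cycle 7: stall // r0:Add2,r1:64,r2:Add1,r3:1
cycle 8: CDB Add1=72; issue ADD r3<-Add1 // r0:Add2,r1:64,r2:72,r3:Add1
cycle 9: CDB Add2=62; issue MUL r0<-Mul1 // r0:Mul1,r1:64,r2:72,r3:Add1
cycle 10: issue MUL r3<-Mul2 // r0:Mul1,r1:64,r2:72,r3:Mul2
cycle 11: CDB Add1=126; issue ADD r0<-Add1 // r0:Add1,r1:64,r2:72,r3:Mul2
cycle 12: issue SUB r3<-Add2 // r0:Add1,r1:64,r2:72,r3:Add2
cycle 13: CDB Add1=128; issue SUB r1<-Add1 // r0:128,r1:Add1,r2:72,r3:Add2
cycle 14: stall // r0:128,r1:Add1,r2:72,r3:Add2
cycle 15: CDB Add2=-64; stall // r0:128,r1:Add1,r2:72,r3:-64
cycle 16: CDB Mul1=8064; issue MUL r0<-Mul1 // r0:Mul1,r1:Add1,r2:72,r3:-64
cycle 17: CDB Add1=-192 // r0:Mul1,r1:-192,r2:72,r3:-64

STATUS = VALUE -192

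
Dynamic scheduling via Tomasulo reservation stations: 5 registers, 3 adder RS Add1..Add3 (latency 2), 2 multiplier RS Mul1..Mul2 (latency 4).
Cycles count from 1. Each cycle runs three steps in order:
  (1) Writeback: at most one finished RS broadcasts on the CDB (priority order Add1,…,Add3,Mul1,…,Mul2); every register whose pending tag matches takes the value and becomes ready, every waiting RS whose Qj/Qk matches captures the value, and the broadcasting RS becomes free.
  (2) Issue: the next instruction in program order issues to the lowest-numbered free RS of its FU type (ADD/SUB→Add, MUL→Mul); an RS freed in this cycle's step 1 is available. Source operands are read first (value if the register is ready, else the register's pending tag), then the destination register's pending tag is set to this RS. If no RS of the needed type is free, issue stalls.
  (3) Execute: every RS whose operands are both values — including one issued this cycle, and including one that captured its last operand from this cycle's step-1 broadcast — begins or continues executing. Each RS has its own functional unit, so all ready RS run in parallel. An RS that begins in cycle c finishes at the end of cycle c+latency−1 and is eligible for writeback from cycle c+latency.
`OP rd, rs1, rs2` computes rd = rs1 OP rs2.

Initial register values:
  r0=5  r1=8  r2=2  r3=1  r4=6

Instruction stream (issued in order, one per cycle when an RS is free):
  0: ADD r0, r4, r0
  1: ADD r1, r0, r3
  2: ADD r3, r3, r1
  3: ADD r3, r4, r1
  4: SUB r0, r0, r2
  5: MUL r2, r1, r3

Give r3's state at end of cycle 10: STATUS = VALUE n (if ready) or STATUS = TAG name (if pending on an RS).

cycle 1: issue ADD r0<-Add1 // r0:Add1,r1:8,r2:2,r3:1,r4:6
cycle 2: issue ADD r1<-Add2 // r0:Add1,r1:Add2,r2:2,r3:1,r4:6
cycle 3: CDB Add1=11; issue ADD r3<-Add1 // r0:11,r1:Add2,r2:2,r3:Add1,r4:6
cycle 4: issue ADD r3<-Add3 // r0:11,r1:Add2,r2:2,r3:Add3,r4:6
cycle 5: CDB Add2=12; issue SUB r0<-Add2 // r0:Add2,r1:12,r2:2,r3:Add3,r4:6
cycle 6: issue MUL r2<-Mul1 // r0:Add2,r1:12,r2:Mul1,r3:Add3,r4:6
cycle 7: CDB Add1=13 // r0:Add2,r1:12,r2:Mul1,r3:Add3,r4:6
cycle 8: CDB Add2=9 // r0:9,r1:12,r2:Mul1,r3:Add3,r4:6
cycle 9: CDB Add3=18 // r0:9,r1:12,r2:Mul1,r3:18,r4:6
cycle 10: - // r0:9,r1:12,r2:Mul1,r3:18,r4:6

STATUS = VALUE 18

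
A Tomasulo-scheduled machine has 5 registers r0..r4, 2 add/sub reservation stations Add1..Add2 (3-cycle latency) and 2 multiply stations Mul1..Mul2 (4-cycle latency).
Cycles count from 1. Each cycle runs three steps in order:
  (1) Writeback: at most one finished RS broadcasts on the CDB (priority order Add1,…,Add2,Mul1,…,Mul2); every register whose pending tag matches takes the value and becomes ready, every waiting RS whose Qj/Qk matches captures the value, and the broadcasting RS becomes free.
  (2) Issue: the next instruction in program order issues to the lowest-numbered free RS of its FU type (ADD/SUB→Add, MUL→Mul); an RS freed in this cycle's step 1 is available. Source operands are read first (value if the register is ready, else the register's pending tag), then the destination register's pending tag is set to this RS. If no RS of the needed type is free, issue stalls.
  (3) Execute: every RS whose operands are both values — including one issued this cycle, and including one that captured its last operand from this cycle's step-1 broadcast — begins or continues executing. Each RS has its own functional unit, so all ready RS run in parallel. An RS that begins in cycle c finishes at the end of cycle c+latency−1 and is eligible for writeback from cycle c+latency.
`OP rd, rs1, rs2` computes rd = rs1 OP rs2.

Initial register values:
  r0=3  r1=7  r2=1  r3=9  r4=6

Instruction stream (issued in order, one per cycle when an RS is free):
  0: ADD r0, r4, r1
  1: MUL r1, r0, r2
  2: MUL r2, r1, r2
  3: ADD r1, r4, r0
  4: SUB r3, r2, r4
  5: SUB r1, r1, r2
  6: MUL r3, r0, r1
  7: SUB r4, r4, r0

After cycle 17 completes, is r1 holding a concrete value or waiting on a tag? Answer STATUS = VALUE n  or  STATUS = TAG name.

cycle 1: issue ADD r0<-Add1 // r0:Add1,r1:7,r2:1,r3:9,r4:6
cycle 2: issue MUL r1<-Mul1 // r0:Add1,r1:Mul1,r2:1,r3:9,r4:6
cycle 3: issue MUL r2<-Mul2 // r0:Add1,r1:Mul1,r2:Mul2,r3:9,r4:6
cycle 4: CDB Add1=13; issue ADD r1<-Add1 // r0:13,r1:Add1,r2:Mul2,r3:9,r4:6
cycle 5: issue SUB r3<-Add2 // r0:13,r1:Add1,r2:Mul2,r3:Add2,r4:6
cycle 6: stall // r0:13,r1:Add1,r2:Mul2,r3:Add2,r4:6
cycle 7: CDB Add1=19; issue SUB r1<-Add1 // r0:13,r1:Add1,r2:Mul2,r3:Add2,r4:6
cycle 8: CDB Mul1=13; issue MUL r3<-Mul1 // r0:13,r1:Add1,r2:Mul2,r3:Mul1,r4:6
cycle 9: stall // r0:13,r1:Add1,r2:Mul2,r3:Mul1,r4:6
cycle 10: stall // r0:13,r1:Add1,r2:Mul2,r3:Mul1,r4:6
cycle 11: stall // r0:13,r1:Add1,r2:Mul2,r3:Mul1,r4:6
cycle 12: CDB Mul2=13; stall // r0:13,r1:Add1,r2:13,r3:Mul1,r4:6
cycle 13: stall // r0:13,r1:Add1,r2:13,r3:Mul1,r4:6
cycle 14: stall // r0:13,r1:Add1,r2:13,r3:Mul1,r4:6
cycle 15: CDB Add1=6; issue SUB r4<-Add1 // r0:13,r1:6,r2:13,r3:Mul1,r4:Add1
cycle 16: CDB Add2=7 // r0:13,r1:6,r2:13,r3:Mul1,r4:Add1
cycle 17: - // r0:13,r1:6,r2:13,r3:Mul1,r4:Add1

STATUS = VALUE 6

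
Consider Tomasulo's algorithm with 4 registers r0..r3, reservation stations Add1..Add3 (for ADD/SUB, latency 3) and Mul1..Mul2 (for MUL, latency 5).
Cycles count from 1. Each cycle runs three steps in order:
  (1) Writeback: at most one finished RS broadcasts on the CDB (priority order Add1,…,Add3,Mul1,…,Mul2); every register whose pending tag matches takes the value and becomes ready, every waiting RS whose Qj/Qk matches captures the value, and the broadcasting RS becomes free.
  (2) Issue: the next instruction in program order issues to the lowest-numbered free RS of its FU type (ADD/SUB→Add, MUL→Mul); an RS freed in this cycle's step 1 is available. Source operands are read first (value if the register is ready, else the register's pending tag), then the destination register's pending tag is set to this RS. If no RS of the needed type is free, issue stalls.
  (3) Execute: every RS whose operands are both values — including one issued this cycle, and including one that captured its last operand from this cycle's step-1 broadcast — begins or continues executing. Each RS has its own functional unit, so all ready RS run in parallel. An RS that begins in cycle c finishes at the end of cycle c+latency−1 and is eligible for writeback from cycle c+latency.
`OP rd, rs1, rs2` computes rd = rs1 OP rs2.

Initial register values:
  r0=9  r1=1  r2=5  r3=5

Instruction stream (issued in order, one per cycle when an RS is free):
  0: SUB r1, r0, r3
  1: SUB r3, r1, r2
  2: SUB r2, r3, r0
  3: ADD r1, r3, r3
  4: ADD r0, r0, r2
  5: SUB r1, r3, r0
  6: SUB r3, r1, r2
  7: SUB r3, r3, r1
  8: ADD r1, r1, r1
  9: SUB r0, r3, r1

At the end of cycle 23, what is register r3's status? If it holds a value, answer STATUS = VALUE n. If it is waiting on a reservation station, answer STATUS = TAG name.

STATUS = TAG Add2

  c1: issue SUB r1<-Add1  regs: r0:9,r1:Add1,r2:5,r3:5
  c2: issue SUB r3<-Add2  regs: r0:9,r1:Add1,r2:5,r3:Add2
  c3: issue SUB r2<-Add3  regs: r0:9,r1:Add1,r2:Add3,r3:Add2
  c4: CDB Add1=4; issue ADD r1<-Add1  regs: r0:9,r1:Add1,r2:Add3,r3:Add2
  c5: stall  regs: r0:9,r1:Add1,r2:Add3,r3:Add2
  c6: stall  regs: r0:9,r1:Add1,r2:Add3,r3:Add2
  c7: CDB Add2=-1; issue ADD r0<-Add2  regs: r0:Add2,r1:Add1,r2:Add3,r3:-1
  c8: stall  regs: r0:Add2,r1:Add1,r2:Add3,r3:-1
  c9: stall  regs: r0:Add2,r1:Add1,r2:Add3,r3:-1
  c10: CDB Add1=-2; issue SUB r1<-Add1  regs: r0:Add2,r1:Add1,r2:Add3,r3:-1
  c11: CDB Add3=-10; issue SUB r3<-Add3  regs: r0:Add2,r1:Add1,r2:-10,r3:Add3
  c12: stall  regs: r0:Add2,r1:Add1,r2:-10,r3:Add3
  c13: stall  regs: r0:Add2,r1:Add1,r2:-10,r3:Add3
  c14: CDB Add2=-1; issue SUB r3<-Add2  regs: r0:-1,r1:Add1,r2:-10,r3:Add2
  c15: stall  regs: r0:-1,r1:Add1,r2:-10,r3:Add2
  c16: stall  regs: r0:-1,r1:Add1,r2:-10,r3:Add2
  c17: CDB Add1=0; issue ADD r1<-Add1  regs: r0:-1,r1:Add1,r2:-10,r3:Add2
  c18: stall  regs: r0:-1,r1:Add1,r2:-10,r3:Add2
  c19: stall  regs: r0:-1,r1:Add1,r2:-10,r3:Add2
  c20: CDB Add1=0; issue SUB r0<-Add1  regs: r0:Add1,r1:0,r2:-10,r3:Add2
  c21: CDB Add3=10  regs: r0:Add1,r1:0,r2:-10,r3:Add2
  c22: -  regs: r0:Add1,r1:0,r2:-10,r3:Add2
  c23: -  regs: r0:Add1,r1:0,r2:-10,r3:Add2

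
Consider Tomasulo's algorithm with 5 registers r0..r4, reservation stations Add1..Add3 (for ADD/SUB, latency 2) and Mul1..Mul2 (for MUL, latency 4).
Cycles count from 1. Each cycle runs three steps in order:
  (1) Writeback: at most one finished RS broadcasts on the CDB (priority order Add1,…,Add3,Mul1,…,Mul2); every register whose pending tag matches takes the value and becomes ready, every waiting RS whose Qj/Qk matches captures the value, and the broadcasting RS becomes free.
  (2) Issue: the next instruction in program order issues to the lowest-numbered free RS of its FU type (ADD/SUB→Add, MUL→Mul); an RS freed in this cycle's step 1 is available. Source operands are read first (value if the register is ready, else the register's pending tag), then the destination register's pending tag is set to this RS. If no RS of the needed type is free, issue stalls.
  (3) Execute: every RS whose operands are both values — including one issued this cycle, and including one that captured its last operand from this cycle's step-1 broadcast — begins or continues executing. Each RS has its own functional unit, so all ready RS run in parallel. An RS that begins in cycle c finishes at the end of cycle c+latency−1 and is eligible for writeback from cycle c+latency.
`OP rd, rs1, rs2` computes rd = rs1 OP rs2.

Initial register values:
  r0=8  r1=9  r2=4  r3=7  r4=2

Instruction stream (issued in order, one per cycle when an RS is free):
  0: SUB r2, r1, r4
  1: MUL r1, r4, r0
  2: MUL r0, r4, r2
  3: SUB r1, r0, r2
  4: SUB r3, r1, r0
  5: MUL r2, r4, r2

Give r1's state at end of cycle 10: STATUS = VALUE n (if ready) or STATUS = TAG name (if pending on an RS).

STATUS = VALUE 7

  c1: issue SUB r2<-Add1  regs: r0:8,r1:9,r2:Add1,r3:7,r4:2
  c2: issue MUL r1<-Mul1  regs: r0:8,r1:Mul1,r2:Add1,r3:7,r4:2
  c3: CDB Add1=7; issue MUL r0<-Mul2  regs: r0:Mul2,r1:Mul1,r2:7,r3:7,r4:2
  c4: issue SUB r1<-Add1  regs: r0:Mul2,r1:Add1,r2:7,r3:7,r4:2
  c5: issue SUB r3<-Add2  regs: r0:Mul2,r1:Add1,r2:7,r3:Add2,r4:2
  c6: CDB Mul1=16; issue MUL r2<-Mul1  regs: r0:Mul2,r1:Add1,r2:Mul1,r3:Add2,r4:2
  c7: CDB Mul2=14  regs: r0:14,r1:Add1,r2:Mul1,r3:Add2,r4:2
  c8: -  regs: r0:14,r1:Add1,r2:Mul1,r3:Add2,r4:2
  c9: CDB Add1=7  regs: r0:14,r1:7,r2:Mul1,r3:Add2,r4:2
  c10: CDB Mul1=14  regs: r0:14,r1:7,r2:14,r3:Add2,r4:2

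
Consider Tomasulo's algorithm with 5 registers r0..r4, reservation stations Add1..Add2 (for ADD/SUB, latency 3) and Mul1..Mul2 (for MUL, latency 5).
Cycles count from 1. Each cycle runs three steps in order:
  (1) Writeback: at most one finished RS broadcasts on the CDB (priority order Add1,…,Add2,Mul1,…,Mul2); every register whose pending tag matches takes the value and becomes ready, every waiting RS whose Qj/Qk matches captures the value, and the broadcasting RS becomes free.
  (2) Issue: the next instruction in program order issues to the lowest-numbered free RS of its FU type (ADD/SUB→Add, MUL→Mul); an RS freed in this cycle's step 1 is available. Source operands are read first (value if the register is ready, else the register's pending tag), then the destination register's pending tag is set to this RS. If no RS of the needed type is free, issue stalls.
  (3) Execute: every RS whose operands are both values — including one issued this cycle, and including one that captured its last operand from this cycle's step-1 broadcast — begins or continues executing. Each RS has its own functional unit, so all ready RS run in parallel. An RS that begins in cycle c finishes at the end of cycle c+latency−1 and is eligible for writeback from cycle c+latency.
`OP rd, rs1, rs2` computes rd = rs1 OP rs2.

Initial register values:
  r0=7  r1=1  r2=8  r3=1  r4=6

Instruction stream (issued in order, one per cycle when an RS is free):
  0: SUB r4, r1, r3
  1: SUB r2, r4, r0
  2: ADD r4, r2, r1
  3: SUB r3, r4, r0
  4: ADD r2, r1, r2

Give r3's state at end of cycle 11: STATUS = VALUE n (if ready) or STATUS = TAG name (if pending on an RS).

cycle 1: issue SUB r4<-Add1 // r0:7,r1:1,r2:8,r3:1,r4:Add1
cycle 2: issue SUB r2<-Add2 // r0:7,r1:1,r2:Add2,r3:1,r4:Add1
cycle 3: stall // r0:7,r1:1,r2:Add2,r3:1,r4:Add1
cycle 4: CDB Add1=0; issue ADD r4<-Add1 // r0:7,r1:1,r2:Add2,r3:1,r4:Add1
cycle 5: stall // r0:7,r1:1,r2:Add2,r3:1,r4:Add1
cycle 6: stall // r0:7,r1:1,r2:Add2,r3:1,r4:Add1
cycle 7: CDB Add2=-7; issue SUB r3<-Add2 // r0:7,r1:1,r2:-7,r3:Add2,r4:Add1
cycle 8: stall // r0:7,r1:1,r2:-7,r3:Add2,r4:Add1
cycle 9: stall // r0:7,r1:1,r2:-7,r3:Add2,r4:Add1
cycle 10: CDB Add1=-6; issue ADD r2<-Add1 // r0:7,r1:1,r2:Add1,r3:Add2,r4:-6
cycle 11: - // r0:7,r1:1,r2:Add1,r3:Add2,r4:-6

STATUS = TAG Add2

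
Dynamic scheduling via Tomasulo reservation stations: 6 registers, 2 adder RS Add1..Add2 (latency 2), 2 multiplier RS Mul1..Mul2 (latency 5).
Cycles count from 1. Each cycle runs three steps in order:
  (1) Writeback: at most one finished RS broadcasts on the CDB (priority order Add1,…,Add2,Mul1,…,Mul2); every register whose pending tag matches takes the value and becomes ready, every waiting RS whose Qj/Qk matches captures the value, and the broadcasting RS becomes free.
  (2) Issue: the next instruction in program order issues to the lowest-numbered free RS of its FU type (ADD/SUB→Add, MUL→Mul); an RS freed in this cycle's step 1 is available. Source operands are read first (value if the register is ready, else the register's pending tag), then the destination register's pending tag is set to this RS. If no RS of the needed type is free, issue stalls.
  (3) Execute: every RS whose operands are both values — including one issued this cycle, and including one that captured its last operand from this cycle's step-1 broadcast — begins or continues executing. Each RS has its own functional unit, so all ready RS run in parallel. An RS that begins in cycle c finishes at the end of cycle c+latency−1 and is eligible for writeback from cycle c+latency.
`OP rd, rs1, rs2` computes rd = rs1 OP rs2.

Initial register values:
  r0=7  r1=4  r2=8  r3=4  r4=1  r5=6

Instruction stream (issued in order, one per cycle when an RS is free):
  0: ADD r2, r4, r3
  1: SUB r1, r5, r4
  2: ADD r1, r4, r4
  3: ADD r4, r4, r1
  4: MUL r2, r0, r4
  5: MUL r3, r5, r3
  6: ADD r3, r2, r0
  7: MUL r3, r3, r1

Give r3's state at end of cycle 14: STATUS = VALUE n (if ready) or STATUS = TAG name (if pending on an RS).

c1: issue ADD r2<-Add1 | r0:7,r1:4,r2:Add1,r3:4,r4:1,r5:6
c2: issue SUB r1<-Add2 | r0:7,r1:Add2,r2:Add1,r3:4,r4:1,r5:6
c3: CDB Add1=5; issue ADD r1<-Add1 | r0:7,r1:Add1,r2:5,r3:4,r4:1,r5:6
c4: CDB Add2=5; issue ADD r4<-Add2 | r0:7,r1:Add1,r2:5,r3:4,r4:Add2,r5:6
c5: CDB Add1=2; issue MUL r2<-Mul1 | r0:7,r1:2,r2:Mul1,r3:4,r4:Add2,r5:6
c6: issue MUL r3<-Mul2 | r0:7,r1:2,r2:Mul1,r3:Mul2,r4:Add2,r5:6
c7: CDB Add2=3; issue ADD r3<-Add1 | r0:7,r1:2,r2:Mul1,r3:Add1,r4:3,r5:6
c8: stall | r0:7,r1:2,r2:Mul1,r3:Add1,r4:3,r5:6
c9: stall | r0:7,r1:2,r2:Mul1,r3:Add1,r4:3,r5:6
c10: stall | r0:7,r1:2,r2:Mul1,r3:Add1,r4:3,r5:6
c11: CDB Mul2=24; issue MUL r3<-Mul2 | r0:7,r1:2,r2:Mul1,r3:Mul2,r4:3,r5:6
c12: CDB Mul1=21 | r0:7,r1:2,r2:21,r3:Mul2,r4:3,r5:6
c13: - | r0:7,r1:2,r2:21,r3:Mul2,r4:3,r5:6
c14: CDB Add1=28 | r0:7,r1:2,r2:21,r3:Mul2,r4:3,r5:6

STATUS = TAG Mul2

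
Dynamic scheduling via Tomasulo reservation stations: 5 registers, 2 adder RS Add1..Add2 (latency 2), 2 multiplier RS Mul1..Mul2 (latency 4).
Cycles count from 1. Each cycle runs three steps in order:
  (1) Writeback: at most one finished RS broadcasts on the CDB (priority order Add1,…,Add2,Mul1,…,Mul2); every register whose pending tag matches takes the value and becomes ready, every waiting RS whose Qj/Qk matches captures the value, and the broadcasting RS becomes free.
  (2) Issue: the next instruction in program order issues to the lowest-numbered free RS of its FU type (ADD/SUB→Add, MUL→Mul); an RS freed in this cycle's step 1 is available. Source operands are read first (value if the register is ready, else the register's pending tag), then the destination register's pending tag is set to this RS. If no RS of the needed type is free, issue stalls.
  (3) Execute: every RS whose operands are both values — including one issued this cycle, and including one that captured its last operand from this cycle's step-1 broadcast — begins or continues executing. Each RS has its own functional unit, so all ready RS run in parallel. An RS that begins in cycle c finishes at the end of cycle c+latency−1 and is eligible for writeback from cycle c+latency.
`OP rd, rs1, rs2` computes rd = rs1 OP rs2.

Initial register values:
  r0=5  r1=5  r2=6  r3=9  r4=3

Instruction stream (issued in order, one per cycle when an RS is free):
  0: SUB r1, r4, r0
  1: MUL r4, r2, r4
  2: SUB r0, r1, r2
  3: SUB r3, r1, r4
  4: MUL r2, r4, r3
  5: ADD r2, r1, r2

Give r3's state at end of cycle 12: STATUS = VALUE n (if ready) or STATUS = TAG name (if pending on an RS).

STATUS = VALUE -20

c1: issue SUB r1<-Add1 | r0:5,r1:Add1,r2:6,r3:9,r4:3
c2: issue MUL r4<-Mul1 | r0:5,r1:Add1,r2:6,r3:9,r4:Mul1
c3: CDB Add1=-2; issue SUB r0<-Add1 | r0:Add1,r1:-2,r2:6,r3:9,r4:Mul1
c4: issue SUB r3<-Add2 | r0:Add1,r1:-2,r2:6,r3:Add2,r4:Mul1
c5: CDB Add1=-8; issue MUL r2<-Mul2 | r0:-8,r1:-2,r2:Mul2,r3:Add2,r4:Mul1
c6: CDB Mul1=18; issue ADD r2<-Add1 | r0:-8,r1:-2,r2:Add1,r3:Add2,r4:18
c7: - | r0:-8,r1:-2,r2:Add1,r3:Add2,r4:18
c8: CDB Add2=-20 | r0:-8,r1:-2,r2:Add1,r3:-20,r4:18
c9: - | r0:-8,r1:-2,r2:Add1,r3:-20,r4:18
c10: - | r0:-8,r1:-2,r2:Add1,r3:-20,r4:18
c11: - | r0:-8,r1:-2,r2:Add1,r3:-20,r4:18
c12: CDB Mul2=-360 | r0:-8,r1:-2,r2:Add1,r3:-20,r4:18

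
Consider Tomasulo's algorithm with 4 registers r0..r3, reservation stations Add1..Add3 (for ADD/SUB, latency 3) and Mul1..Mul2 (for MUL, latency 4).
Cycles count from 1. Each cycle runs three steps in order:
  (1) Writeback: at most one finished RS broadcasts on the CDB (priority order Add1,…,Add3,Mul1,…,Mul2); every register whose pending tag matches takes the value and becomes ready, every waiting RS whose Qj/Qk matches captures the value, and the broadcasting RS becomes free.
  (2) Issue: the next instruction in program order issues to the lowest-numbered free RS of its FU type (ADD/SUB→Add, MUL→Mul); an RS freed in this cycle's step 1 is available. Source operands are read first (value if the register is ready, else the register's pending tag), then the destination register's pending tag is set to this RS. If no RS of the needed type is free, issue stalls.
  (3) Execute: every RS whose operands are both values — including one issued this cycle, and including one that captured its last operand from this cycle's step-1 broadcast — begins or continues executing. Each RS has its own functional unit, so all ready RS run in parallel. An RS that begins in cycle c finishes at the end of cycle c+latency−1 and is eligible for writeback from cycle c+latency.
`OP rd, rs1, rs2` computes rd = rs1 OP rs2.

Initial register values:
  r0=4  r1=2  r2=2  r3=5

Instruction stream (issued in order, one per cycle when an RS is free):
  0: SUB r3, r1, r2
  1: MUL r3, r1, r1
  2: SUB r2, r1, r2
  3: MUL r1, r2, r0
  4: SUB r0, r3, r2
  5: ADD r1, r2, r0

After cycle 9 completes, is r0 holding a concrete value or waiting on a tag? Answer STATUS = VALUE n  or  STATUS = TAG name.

STATUS = TAG Add1

cycle 1: issue SUB r3<-Add1 // r0:4,r1:2,r2:2,r3:Add1
cycle 2: issue MUL r3<-Mul1 // r0:4,r1:2,r2:2,r3:Mul1
cycle 3: issue SUB r2<-Add2 // r0:4,r1:2,r2:Add2,r3:Mul1
cycle 4: CDB Add1=0; issue MUL r1<-Mul2 // r0:4,r1:Mul2,r2:Add2,r3:Mul1
cycle 5: issue SUB r0<-Add1 // r0:Add1,r1:Mul2,r2:Add2,r3:Mul1
cycle 6: CDB Add2=0; issue ADD r1<-Add2 // r0:Add1,r1:Add2,r2:0,r3:Mul1
cycle 7: CDB Mul1=4 // r0:Add1,r1:Add2,r2:0,r3:4
cycle 8: - // r0:Add1,r1:Add2,r2:0,r3:4
cycle 9: - // r0:Add1,r1:Add2,r2:0,r3:4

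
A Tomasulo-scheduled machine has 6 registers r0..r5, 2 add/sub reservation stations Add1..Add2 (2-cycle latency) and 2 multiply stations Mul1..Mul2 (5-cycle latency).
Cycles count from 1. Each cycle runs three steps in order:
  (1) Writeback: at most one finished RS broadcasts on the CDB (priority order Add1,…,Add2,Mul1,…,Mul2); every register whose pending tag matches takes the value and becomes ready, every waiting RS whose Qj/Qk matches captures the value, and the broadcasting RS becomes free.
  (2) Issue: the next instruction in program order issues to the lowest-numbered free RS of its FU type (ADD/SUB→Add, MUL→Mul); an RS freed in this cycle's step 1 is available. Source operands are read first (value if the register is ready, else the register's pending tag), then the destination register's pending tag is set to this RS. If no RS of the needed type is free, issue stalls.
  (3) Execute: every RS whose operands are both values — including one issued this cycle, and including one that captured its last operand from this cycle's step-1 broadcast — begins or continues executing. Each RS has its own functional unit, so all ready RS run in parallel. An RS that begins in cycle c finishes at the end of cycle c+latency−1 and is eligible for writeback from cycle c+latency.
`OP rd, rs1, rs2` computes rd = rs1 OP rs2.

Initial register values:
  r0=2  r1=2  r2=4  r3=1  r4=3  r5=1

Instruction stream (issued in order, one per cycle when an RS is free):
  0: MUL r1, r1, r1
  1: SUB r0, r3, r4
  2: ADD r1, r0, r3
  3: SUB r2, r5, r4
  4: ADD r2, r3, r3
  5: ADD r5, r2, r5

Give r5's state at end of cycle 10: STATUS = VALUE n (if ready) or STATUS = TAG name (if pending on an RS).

c1: issue MUL r1<-Mul1 | r0:2,r1:Mul1,r2:4,r3:1,r4:3,r5:1
c2: issue SUB r0<-Add1 | r0:Add1,r1:Mul1,r2:4,r3:1,r4:3,r5:1
c3: issue ADD r1<-Add2 | r0:Add1,r1:Add2,r2:4,r3:1,r4:3,r5:1
c4: CDB Add1=-2; issue SUB r2<-Add1 | r0:-2,r1:Add2,r2:Add1,r3:1,r4:3,r5:1
c5: stall | r0:-2,r1:Add2,r2:Add1,r3:1,r4:3,r5:1
c6: CDB Add1=-2; issue ADD r2<-Add1 | r0:-2,r1:Add2,r2:Add1,r3:1,r4:3,r5:1
c7: CDB Add2=-1; issue ADD r5<-Add2 | r0:-2,r1:-1,r2:Add1,r3:1,r4:3,r5:Add2
c8: CDB Add1=2 | r0:-2,r1:-1,r2:2,r3:1,r4:3,r5:Add2
c9: CDB Mul1=4 | r0:-2,r1:-1,r2:2,r3:1,r4:3,r5:Add2
c10: CDB Add2=3 | r0:-2,r1:-1,r2:2,r3:1,r4:3,r5:3

STATUS = VALUE 3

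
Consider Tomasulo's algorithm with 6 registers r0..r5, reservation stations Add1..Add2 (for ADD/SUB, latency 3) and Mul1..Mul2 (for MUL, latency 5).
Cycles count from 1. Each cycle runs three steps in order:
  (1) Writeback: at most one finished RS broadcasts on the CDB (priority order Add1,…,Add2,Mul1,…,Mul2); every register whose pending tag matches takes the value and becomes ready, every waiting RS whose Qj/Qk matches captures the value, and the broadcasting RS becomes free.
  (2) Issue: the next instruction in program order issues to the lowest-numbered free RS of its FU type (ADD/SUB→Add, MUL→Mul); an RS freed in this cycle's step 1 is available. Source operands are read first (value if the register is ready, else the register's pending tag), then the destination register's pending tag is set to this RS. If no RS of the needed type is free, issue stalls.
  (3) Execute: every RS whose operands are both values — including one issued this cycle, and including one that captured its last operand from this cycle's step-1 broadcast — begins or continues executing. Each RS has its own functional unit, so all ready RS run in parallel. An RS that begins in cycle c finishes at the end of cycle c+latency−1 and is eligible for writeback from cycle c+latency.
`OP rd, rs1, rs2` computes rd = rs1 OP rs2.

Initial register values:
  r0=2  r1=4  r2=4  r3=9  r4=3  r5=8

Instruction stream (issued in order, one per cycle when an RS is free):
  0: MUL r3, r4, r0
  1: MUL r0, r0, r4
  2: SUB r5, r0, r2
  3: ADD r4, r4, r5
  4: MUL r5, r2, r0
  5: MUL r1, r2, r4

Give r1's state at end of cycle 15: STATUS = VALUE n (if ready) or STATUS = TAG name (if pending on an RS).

  c1: issue MUL r3<-Mul1  regs: r0:2,r1:4,r2:4,r3:Mul1,r4:3,r5:8
  c2: issue MUL r0<-Mul2  regs: r0:Mul2,r1:4,r2:4,r3:Mul1,r4:3,r5:8
  c3: issue SUB r5<-Add1  regs: r0:Mul2,r1:4,r2:4,r3:Mul1,r4:3,r5:Add1
  c4: issue ADD r4<-Add2  regs: r0:Mul2,r1:4,r2:4,r3:Mul1,r4:Add2,r5:Add1
  c5: stall  regs: r0:Mul2,r1:4,r2:4,r3:Mul1,r4:Add2,r5:Add1
  c6: CDB Mul1=6; issue MUL r5<-Mul1  regs: r0:Mul2,r1:4,r2:4,r3:6,r4:Add2,r5:Mul1
  c7: CDB Mul2=6; issue MUL r1<-Mul2  regs: r0:6,r1:Mul2,r2:4,r3:6,r4:Add2,r5:Mul1
  c8: -  regs: r0:6,r1:Mul2,r2:4,r3:6,r4:Add2,r5:Mul1
  c9: -  regs: r0:6,r1:Mul2,r2:4,r3:6,r4:Add2,r5:Mul1
  c10: CDB Add1=2  regs: r0:6,r1:Mul2,r2:4,r3:6,r4:Add2,r5:Mul1
  c11: -  regs: r0:6,r1:Mul2,r2:4,r3:6,r4:Add2,r5:Mul1
  c12: CDB Mul1=24  regs: r0:6,r1:Mul2,r2:4,r3:6,r4:Add2,r5:24
  c13: CDB Add2=5  regs: r0:6,r1:Mul2,r2:4,r3:6,r4:5,r5:24
  c14: -  regs: r0:6,r1:Mul2,r2:4,r3:6,r4:5,r5:24
  c15: -  regs: r0:6,r1:Mul2,r2:4,r3:6,r4:5,r5:24

STATUS = TAG Mul2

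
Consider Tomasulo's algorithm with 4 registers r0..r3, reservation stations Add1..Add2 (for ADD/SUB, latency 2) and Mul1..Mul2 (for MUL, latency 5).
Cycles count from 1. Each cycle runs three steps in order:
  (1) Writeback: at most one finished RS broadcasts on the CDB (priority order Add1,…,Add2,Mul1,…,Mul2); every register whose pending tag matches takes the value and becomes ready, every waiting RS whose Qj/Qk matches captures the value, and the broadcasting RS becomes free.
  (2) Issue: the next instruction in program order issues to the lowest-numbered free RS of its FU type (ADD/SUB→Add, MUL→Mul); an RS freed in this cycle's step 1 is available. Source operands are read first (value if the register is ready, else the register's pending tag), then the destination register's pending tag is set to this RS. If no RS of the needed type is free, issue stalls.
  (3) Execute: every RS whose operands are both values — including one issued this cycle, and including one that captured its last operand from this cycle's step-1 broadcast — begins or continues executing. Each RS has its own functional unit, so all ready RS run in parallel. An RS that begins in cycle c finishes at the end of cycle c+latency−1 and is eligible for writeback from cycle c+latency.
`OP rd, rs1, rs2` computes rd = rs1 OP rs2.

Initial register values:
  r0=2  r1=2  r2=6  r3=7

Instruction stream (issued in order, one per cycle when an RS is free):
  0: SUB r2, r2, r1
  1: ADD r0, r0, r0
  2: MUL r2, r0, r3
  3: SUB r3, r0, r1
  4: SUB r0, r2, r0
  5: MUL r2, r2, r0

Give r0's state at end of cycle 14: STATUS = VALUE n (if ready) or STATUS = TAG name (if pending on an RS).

  c1: issue SUB r2<-Add1  regs: r0:2,r1:2,r2:Add1,r3:7
  c2: issue ADD r0<-Add2  regs: r0:Add2,r1:2,r2:Add1,r3:7
  c3: CDB Add1=4; issue MUL r2<-Mul1  regs: r0:Add2,r1:2,r2:Mul1,r3:7
  c4: CDB Add2=4; issue SUB r3<-Add1  regs: r0:4,r1:2,r2:Mul1,r3:Add1
  c5: issue SUB r0<-Add2  regs: r0:Add2,r1:2,r2:Mul1,r3:Add1
  c6: CDB Add1=2; issue MUL r2<-Mul2  regs: r0:Add2,r1:2,r2:Mul2,r3:2
  c7: -  regs: r0:Add2,r1:2,r2:Mul2,r3:2
  c8: -  regs: r0:Add2,r1:2,r2:Mul2,r3:2
  c9: CDB Mul1=28  regs: r0:Add2,r1:2,r2:Mul2,r3:2
  c10: -  regs: r0:Add2,r1:2,r2:Mul2,r3:2
  c11: CDB Add2=24  regs: r0:24,r1:2,r2:Mul2,r3:2
  c12: -  regs: r0:24,r1:2,r2:Mul2,r3:2
  c13: -  regs: r0:24,r1:2,r2:Mul2,r3:2
  c14: -  regs: r0:24,r1:2,r2:Mul2,r3:2

STATUS = VALUE 24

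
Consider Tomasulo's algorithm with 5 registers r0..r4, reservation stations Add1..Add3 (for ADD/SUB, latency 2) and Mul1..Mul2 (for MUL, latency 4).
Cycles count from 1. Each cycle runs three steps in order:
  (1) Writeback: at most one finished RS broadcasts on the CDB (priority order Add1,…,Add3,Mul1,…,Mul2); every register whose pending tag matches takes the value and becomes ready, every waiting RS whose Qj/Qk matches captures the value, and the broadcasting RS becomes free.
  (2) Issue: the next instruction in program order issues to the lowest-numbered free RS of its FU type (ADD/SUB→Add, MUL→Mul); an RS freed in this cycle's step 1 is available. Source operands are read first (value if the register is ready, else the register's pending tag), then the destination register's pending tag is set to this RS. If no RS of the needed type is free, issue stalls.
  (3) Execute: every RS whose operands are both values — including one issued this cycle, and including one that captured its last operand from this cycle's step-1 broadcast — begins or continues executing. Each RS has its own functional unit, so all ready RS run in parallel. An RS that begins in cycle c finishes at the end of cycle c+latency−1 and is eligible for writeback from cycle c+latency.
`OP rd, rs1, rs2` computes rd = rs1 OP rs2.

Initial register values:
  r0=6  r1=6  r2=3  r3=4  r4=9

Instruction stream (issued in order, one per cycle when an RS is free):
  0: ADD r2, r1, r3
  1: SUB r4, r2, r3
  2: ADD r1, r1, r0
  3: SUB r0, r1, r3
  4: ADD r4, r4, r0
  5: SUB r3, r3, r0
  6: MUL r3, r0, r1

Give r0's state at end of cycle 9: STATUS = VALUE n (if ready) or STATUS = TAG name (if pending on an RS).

c1: issue ADD r2<-Add1 | r0:6,r1:6,r2:Add1,r3:4,r4:9
c2: issue SUB r4<-Add2 | r0:6,r1:6,r2:Add1,r3:4,r4:Add2
c3: CDB Add1=10; issue ADD r1<-Add1 | r0:6,r1:Add1,r2:10,r3:4,r4:Add2
c4: issue SUB r0<-Add3 | r0:Add3,r1:Add1,r2:10,r3:4,r4:Add2
c5: CDB Add1=12; issue ADD r4<-Add1 | r0:Add3,r1:12,r2:10,r3:4,r4:Add1
c6: CDB Add2=6; issue SUB r3<-Add2 | r0:Add3,r1:12,r2:10,r3:Add2,r4:Add1
c7: CDB Add3=8; issue MUL r3<-Mul1 | r0:8,r1:12,r2:10,r3:Mul1,r4:Add1
c8: - | r0:8,r1:12,r2:10,r3:Mul1,r4:Add1
c9: CDB Add1=14 | r0:8,r1:12,r2:10,r3:Mul1,r4:14

STATUS = VALUE 8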